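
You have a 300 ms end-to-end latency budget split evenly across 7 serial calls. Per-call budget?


Formula: per_stage = total_budget / stages
per_stage = 300 / 7
per_stage = 42.86 ms

42.86 ms


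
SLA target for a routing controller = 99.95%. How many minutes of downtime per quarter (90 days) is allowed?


Formula: allowed downtime = period * (100 - SLA) / 100
Period (quarter (90 days)) = 129600 minutes
Unavailability fraction = (100 - 99.95) / 100
Allowed downtime = 129600 * (100 - 99.95) / 100
Allowed downtime = 64.8 minutes

64.8 minutes


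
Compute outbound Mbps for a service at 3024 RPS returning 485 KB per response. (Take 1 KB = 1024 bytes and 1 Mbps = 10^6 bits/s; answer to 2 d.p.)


Formula: Mbps = payload_bytes * RPS * 8 / 1e6
Payload per request = 485 KB = 485 * 1024 = 496640 bytes
Total bytes/sec = 496640 * 3024 = 1501839360
Total bits/sec = 1501839360 * 8 = 12014714880
Mbps = 12014714880 / 1e6 = 12014.71

12014.71 Mbps


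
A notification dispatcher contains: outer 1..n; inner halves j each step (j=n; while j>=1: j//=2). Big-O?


Reasoning: n times log n
Complexity: O(n log n)

O(n log n)


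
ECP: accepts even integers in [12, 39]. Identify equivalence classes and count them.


Constraint: even integers in [12, 39]
Class 1: x < 12 — out-of-range invalid
Class 2: x in [12,39] but odd — wrong type invalid
Class 3: x in [12,39] and even — valid
Class 4: x > 39 — out-of-range invalid
Total equivalence classes: 4

4 equivalence classes


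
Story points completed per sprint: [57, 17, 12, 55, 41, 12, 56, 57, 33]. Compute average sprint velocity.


Formula: Avg velocity = Total points / Number of sprints
Points: [57, 17, 12, 55, 41, 12, 56, 57, 33]
Sum = 57 + 17 + 12 + 55 + 41 + 12 + 56 + 57 + 33 = 340
Avg velocity = 340 / 9 = 37.78 points/sprint

37.78 points/sprint


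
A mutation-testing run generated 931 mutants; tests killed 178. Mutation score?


Mutation score = killed / total * 100
Mutation score = 178 / 931 * 100
Mutation score = 19.12%

19.12%


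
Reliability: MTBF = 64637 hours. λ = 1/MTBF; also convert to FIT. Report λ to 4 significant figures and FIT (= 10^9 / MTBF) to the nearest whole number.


Formula: λ = 1 / MTBF; FIT = λ × 1e9 = 1e9 / MTBF
λ = 1 / 64637 ≈ 1.547e-05 failures/hour
FIT = 1e9 / 64637 ≈ 15471 failures per 1e9 hours (nearest whole number)

λ = 1.547e-05 /h, FIT = 15471


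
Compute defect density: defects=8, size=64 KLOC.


Defect density = defects / KLOC
Defect density = 8 / 64
Defect density = 0.125 defects/KLOC

0.125 defects/KLOC


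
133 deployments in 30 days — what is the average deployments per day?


Formula: deployments per day = releases / days
= 133 / 30
= 4.433 deploys/day
(equivalently, 31.03 deploys/week)

4.433 deploys/day


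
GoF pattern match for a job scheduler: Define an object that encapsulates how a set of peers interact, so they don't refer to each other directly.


This matches the Mediator pattern

Mediator


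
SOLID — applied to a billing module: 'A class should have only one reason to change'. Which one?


This describes the Single Responsibility Principle (SRP)

Single Responsibility Principle (SRP)


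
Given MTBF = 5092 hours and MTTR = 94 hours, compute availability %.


Availability = MTBF / (MTBF + MTTR)
Availability = 5092 / (5092 + 94)
Availability = 5092 / 5186
Availability = 98.1874%

98.1874%


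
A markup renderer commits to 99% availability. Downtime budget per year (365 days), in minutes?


Formula: allowed downtime = period * (100 - SLA) / 100
Period (year (365 days)) = 525600 minutes
Unavailability fraction = (100 - 99.0) / 100
Allowed downtime = 525600 * (100 - 99.0) / 100
Allowed downtime = 5256.0 minutes

5256.0 minutes


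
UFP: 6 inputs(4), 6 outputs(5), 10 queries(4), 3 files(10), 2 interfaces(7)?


UFP = EI*4 + EO*5 + EQ*4 + ILF*10 + EIF*7
UFP = 6*4 + 6*5 + 10*4 + 3*10 + 2*7
UFP = 24 + 30 + 40 + 30 + 14
UFP = 138

138


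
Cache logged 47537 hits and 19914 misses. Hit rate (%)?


Formula: hit rate = hits / (hits + misses) * 100
hit rate = 47537 / (47537 + 19914) * 100
hit rate = 47537 / 67451 * 100
hit rate = 70.48%

70.48%


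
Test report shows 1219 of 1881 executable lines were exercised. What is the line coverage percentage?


Coverage = covered / total * 100
Coverage = 1219 / 1881 * 100
Coverage = 64.81%

64.81%


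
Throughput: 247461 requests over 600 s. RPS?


Formula: throughput = requests / seconds
throughput = 247461 / 600
throughput = 412.44 requests/second

412.44 requests/second


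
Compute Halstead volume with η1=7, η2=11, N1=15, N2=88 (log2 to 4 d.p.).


Formula: V = N * log2(η), where N = N1 + N2 and η = η1 + η2
η = 7 + 11 = 18
N = 15 + 88 = 103
log2(18) ≈ 4.1699
V = 103 * 4.1699 = 429.50

429.50


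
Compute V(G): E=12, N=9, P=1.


Formula: V(G) = E - N + 2P
V(G) = 12 - 9 + 2*1
V(G) = 3 + 2
V(G) = 5

5


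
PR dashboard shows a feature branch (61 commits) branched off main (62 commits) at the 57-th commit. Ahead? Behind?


Common ancestor: commit #57
feature commits after divergence: 61 - 57 = 4
main commits after divergence: 62 - 57 = 5
feature is 4 commits ahead of main
main is 5 commits ahead of feature

feature ahead: 4, main ahead: 5


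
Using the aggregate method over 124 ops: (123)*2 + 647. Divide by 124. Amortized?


Formula: Amortized cost = Total cost / Operations
Total cost = (123 * 2) + (1 * 647)
Total cost = 246 + 647 = 893
Amortized = 893 / 124 = 7.2016

7.2016


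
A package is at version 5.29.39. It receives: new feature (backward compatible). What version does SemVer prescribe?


Current: 5.29.39
Change category: 'new feature (backward compatible)' → minor bump
SemVer rule: minor bump → increment MINOR, reset PATCH to 0 (MAJOR unchanged)
New: 5.30.0

5.30.0


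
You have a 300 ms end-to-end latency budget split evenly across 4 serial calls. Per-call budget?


Formula: per_stage = total_budget / stages
per_stage = 300 / 4
per_stage = 75.0 ms

75.0 ms


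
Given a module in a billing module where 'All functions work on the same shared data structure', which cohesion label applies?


Reasoning: Functions share data
Type: Communicational cohesion

Communicational cohesion


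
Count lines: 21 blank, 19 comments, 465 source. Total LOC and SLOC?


Total LOC = blank + comment + code
Total LOC = 21 + 19 + 465 = 505
SLOC (source only) = code = 465

Total LOC: 505, SLOC: 465


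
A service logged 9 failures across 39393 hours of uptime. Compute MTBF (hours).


Formula: MTBF = Total operating time / Number of failures
MTBF = 39393 / 9
MTBF = 4377.0 hours

4377.0 hours


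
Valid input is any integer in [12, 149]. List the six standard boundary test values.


Range: [12, 149]
Boundaries: just below min, min, min+1, max-1, max, just above max
Values: [11, 12, 13, 148, 149, 150]

[11, 12, 13, 148, 149, 150]


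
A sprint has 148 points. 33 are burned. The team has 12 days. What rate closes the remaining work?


Formula: Required rate = Remaining points / Days left
Remaining = 148 - 33 = 115 points
Required rate = 115 / 12 = 9.58 points/day

9.58 points/day


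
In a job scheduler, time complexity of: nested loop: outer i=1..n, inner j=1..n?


Reasoning: n iterations times n iterations
Complexity: O(n^2)

O(n^2)


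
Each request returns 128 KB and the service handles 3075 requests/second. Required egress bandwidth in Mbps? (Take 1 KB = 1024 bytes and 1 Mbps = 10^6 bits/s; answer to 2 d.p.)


Formula: Mbps = payload_bytes * RPS * 8 / 1e6
Payload per request = 128 KB = 128 * 1024 = 131072 bytes
Total bytes/sec = 131072 * 3075 = 403046400
Total bits/sec = 403046400 * 8 = 3224371200
Mbps = 3224371200 / 1e6 = 3224.37

3224.37 Mbps


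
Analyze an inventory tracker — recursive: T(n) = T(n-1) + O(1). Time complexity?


Reasoning: linear recursion with constant work per frame
Complexity: O(n)

O(n)


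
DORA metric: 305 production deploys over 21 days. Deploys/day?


Formula: deployments per day = releases / days
= 305 / 21
= 14.524 deploys/day
(equivalently, 101.67 deploys/week)

14.524 deploys/day


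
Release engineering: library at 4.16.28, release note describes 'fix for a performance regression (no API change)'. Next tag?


Current: 4.16.28
Change category: 'fix for a performance regression (no API change)' → patch bump
SemVer rule: patch bump → increment PATCH (MAJOR and MINOR unchanged)
New: 4.16.29

4.16.29


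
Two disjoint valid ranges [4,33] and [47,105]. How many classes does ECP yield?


Valid ranges: [4,33] and [47,105]
Class 1: x < 4 — invalid
Class 2: 4 ≤ x ≤ 33 — valid
Class 3: 33 < x < 47 — invalid (gap between ranges)
Class 4: 47 ≤ x ≤ 105 — valid
Class 5: x > 105 — invalid
Total equivalence classes: 5

5 equivalence classes


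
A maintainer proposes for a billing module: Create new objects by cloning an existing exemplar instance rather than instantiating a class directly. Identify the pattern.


This matches the Prototype pattern

Prototype


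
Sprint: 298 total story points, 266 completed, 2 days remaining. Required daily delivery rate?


Formula: Required rate = Remaining points / Days left
Remaining = 298 - 266 = 32 points
Required rate = 32 / 2 = 16.0 points/day

16.0 points/day


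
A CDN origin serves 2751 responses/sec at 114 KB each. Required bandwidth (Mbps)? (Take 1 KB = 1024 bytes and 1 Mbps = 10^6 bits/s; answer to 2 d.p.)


Formula: Mbps = payload_bytes * RPS * 8 / 1e6
Payload per request = 114 KB = 114 * 1024 = 116736 bytes
Total bytes/sec = 116736 * 2751 = 321140736
Total bits/sec = 321140736 * 8 = 2569125888
Mbps = 2569125888 / 1e6 = 2569.13

2569.13 Mbps


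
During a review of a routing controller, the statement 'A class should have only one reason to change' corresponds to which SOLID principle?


This describes the Single Responsibility Principle (SRP)

Single Responsibility Principle (SRP)


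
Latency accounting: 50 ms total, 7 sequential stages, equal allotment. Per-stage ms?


Formula: per_stage = total_budget / stages
per_stage = 50 / 7
per_stage = 7.14 ms

7.14 ms


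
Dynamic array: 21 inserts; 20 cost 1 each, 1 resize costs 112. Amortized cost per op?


Formula: Amortized cost = Total cost / Operations
Total cost = (20 * 1) + (1 * 112)
Total cost = 20 + 112 = 132
Amortized = 132 / 21 = 6.2857

6.2857


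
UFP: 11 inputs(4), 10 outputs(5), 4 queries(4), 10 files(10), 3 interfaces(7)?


UFP = EI*4 + EO*5 + EQ*4 + ILF*10 + EIF*7
UFP = 11*4 + 10*5 + 4*4 + 10*10 + 3*7
UFP = 44 + 50 + 16 + 100 + 21
UFP = 231

231


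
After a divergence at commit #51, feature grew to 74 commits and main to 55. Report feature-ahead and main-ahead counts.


Common ancestor: commit #51
feature commits after divergence: 74 - 51 = 23
main commits after divergence: 55 - 51 = 4
feature is 23 commits ahead of main
main is 4 commits ahead of feature

feature ahead: 23, main ahead: 4


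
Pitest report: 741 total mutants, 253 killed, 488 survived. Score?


Mutation score = killed / total * 100
Mutation score = 253 / 741 * 100
Mutation score = 34.14%

34.14%


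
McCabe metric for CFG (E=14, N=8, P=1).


Formula: V(G) = E - N + 2P
V(G) = 14 - 8 + 2*1
V(G) = 6 + 2
V(G) = 8

8


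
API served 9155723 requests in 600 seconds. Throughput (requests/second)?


Formula: throughput = requests / seconds
throughput = 9155723 / 600
throughput = 15259.54 requests/second

15259.54 requests/second


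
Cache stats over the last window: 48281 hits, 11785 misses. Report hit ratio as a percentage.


Formula: hit rate = hits / (hits + misses) * 100
hit rate = 48281 / (48281 + 11785) * 100
hit rate = 48281 / 60066 * 100
hit rate = 80.38%

80.38%


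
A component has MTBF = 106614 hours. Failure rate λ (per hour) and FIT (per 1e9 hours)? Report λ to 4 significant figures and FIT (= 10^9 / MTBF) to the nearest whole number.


Formula: λ = 1 / MTBF; FIT = λ × 1e9 = 1e9 / MTBF
λ = 1 / 106614 ≈ 9.380e-06 failures/hour
FIT = 1e9 / 106614 ≈ 9380 failures per 1e9 hours (nearest whole number)

λ = 9.380e-06 /h, FIT = 9380


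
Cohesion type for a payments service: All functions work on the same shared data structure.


Reasoning: Functions share data
Type: Communicational cohesion

Communicational cohesion


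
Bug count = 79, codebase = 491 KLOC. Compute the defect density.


Defect density = defects / KLOC
Defect density = 79 / 491
Defect density = 0.161 defects/KLOC

0.161 defects/KLOC


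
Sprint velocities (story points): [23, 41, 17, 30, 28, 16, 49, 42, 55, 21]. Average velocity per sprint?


Formula: Avg velocity = Total points / Number of sprints
Points: [23, 41, 17, 30, 28, 16, 49, 42, 55, 21]
Sum = 23 + 41 + 17 + 30 + 28 + 16 + 49 + 42 + 55 + 21 = 322
Avg velocity = 322 / 10 = 32.2 points/sprint

32.2 points/sprint


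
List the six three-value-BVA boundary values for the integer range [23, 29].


Range: [23, 29]
Boundaries: just below min, min, min+1, max-1, max, just above max
Values: [22, 23, 24, 28, 29, 30]

[22, 23, 24, 28, 29, 30]


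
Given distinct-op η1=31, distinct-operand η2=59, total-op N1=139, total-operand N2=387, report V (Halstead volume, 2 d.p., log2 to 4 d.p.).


Formula: V = N * log2(η), where N = N1 + N2 and η = η1 + η2
η = 31 + 59 = 90
N = 139 + 387 = 526
log2(90) ≈ 6.4919
V = 526 * 6.4919 = 3414.74

3414.74


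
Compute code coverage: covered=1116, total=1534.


Coverage = covered / total * 100
Coverage = 1116 / 1534 * 100
Coverage = 72.75%

72.75%


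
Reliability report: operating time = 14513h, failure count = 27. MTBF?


Formula: MTBF = Total operating time / Number of failures
MTBF = 14513 / 27
MTBF = 537.52 hours

537.52 hours


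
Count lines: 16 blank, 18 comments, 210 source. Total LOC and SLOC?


Total LOC = blank + comment + code
Total LOC = 16 + 18 + 210 = 244
SLOC (source only) = code = 210

Total LOC: 244, SLOC: 210


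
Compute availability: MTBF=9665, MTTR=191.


Availability = MTBF / (MTBF + MTTR)
Availability = 9665 / (9665 + 191)
Availability = 9665 / 9856
Availability = 98.0621%

98.0621%


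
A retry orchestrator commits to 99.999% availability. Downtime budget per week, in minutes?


Formula: allowed downtime = period * (100 - SLA) / 100
Period (week) = 10080 minutes
Unavailability fraction = (100 - 99.999) / 100
Allowed downtime = 10080 * (100 - 99.999) / 100
Allowed downtime = 0.1008 minutes

0.1008 minutes


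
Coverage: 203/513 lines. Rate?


Coverage = covered / total * 100
Coverage = 203 / 513 * 100
Coverage = 39.57%

39.57%


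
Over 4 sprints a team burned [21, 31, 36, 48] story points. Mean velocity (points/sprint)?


Formula: Avg velocity = Total points / Number of sprints
Points: [21, 31, 36, 48]
Sum = 21 + 31 + 36 + 48 = 136
Avg velocity = 136 / 4 = 34.0 points/sprint

34.0 points/sprint


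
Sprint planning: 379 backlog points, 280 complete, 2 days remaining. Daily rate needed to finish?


Formula: Required rate = Remaining points / Days left
Remaining = 379 - 280 = 99 points
Required rate = 99 / 2 = 49.5 points/day

49.5 points/day


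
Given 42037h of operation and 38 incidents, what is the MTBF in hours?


Formula: MTBF = Total operating time / Number of failures
MTBF = 42037 / 38
MTBF = 1106.24 hours

1106.24 hours


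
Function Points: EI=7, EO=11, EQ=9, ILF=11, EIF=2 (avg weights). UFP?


UFP = EI*4 + EO*5 + EQ*4 + ILF*10 + EIF*7
UFP = 7*4 + 11*5 + 9*4 + 11*10 + 2*7
UFP = 28 + 55 + 36 + 110 + 14
UFP = 243

243


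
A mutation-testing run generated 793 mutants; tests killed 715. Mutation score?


Mutation score = killed / total * 100
Mutation score = 715 / 793 * 100
Mutation score = 90.16%

90.16%


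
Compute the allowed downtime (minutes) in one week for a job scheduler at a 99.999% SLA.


Formula: allowed downtime = period * (100 - SLA) / 100
Period (week) = 10080 minutes
Unavailability fraction = (100 - 99.999) / 100
Allowed downtime = 10080 * (100 - 99.999) / 100
Allowed downtime = 0.1008 minutes

0.1008 minutes


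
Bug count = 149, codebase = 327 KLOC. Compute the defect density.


Defect density = defects / KLOC
Defect density = 149 / 327
Defect density = 0.456 defects/KLOC

0.456 defects/KLOC


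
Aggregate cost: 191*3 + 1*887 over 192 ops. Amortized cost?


Formula: Amortized cost = Total cost / Operations
Total cost = (191 * 3) + (1 * 887)
Total cost = 573 + 887 = 1460
Amortized = 1460 / 192 = 7.6042

7.6042


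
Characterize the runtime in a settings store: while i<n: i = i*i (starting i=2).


Reasoning: squaring drives double-exponential growth; iterations ~ log log n
Complexity: O(log log n)

O(log log n)


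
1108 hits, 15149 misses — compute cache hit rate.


Formula: hit rate = hits / (hits + misses) * 100
hit rate = 1108 / (1108 + 15149) * 100
hit rate = 1108 / 16257 * 100
hit rate = 6.82%

6.82%


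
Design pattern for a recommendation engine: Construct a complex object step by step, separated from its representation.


This matches the Builder pattern

Builder


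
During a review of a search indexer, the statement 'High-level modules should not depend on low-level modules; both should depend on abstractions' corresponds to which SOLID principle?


This describes the Dependency Inversion Principle (DIP)

Dependency Inversion Principle (DIP)


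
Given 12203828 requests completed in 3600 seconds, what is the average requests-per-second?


Formula: throughput = requests / seconds
throughput = 12203828 / 3600
throughput = 3389.95 requests/second

3389.95 requests/second


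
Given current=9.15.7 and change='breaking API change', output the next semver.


Current: 9.15.7
Change category: 'breaking API change' → major bump
SemVer rule: major bump → increment MAJOR, reset MINOR and PATCH to 0
New: 10.0.0

10.0.0


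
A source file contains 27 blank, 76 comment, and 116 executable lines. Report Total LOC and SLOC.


Total LOC = blank + comment + code
Total LOC = 27 + 76 + 116 = 219
SLOC (source only) = code = 116

Total LOC: 219, SLOC: 116


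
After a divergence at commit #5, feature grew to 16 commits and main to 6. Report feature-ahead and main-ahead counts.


Common ancestor: commit #5
feature commits after divergence: 16 - 5 = 11
main commits after divergence: 6 - 5 = 1
feature is 11 commits ahead of main
main is 1 commits ahead of feature

feature ahead: 11, main ahead: 1


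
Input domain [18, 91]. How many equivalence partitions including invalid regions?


Valid range: [18, 91]
Class 1: x < 18 — invalid
Class 2: 18 ≤ x ≤ 91 — valid
Class 3: x > 91 — invalid
Total equivalence classes: 3

3 equivalence classes


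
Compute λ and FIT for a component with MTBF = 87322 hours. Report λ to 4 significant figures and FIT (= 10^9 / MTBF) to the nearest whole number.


Formula: λ = 1 / MTBF; FIT = λ × 1e9 = 1e9 / MTBF
λ = 1 / 87322 ≈ 1.145e-05 failures/hour
FIT = 1e9 / 87322 ≈ 11452 failures per 1e9 hours (nearest whole number)

λ = 1.145e-05 /h, FIT = 11452


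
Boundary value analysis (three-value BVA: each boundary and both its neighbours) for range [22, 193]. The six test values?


Range: [22, 193]
Boundaries: just below min, min, min+1, max-1, max, just above max
Values: [21, 22, 23, 192, 193, 194]

[21, 22, 23, 192, 193, 194]


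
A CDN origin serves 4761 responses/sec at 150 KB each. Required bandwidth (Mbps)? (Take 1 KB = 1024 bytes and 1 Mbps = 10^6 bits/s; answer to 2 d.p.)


Formula: Mbps = payload_bytes * RPS * 8 / 1e6
Payload per request = 150 KB = 150 * 1024 = 153600 bytes
Total bytes/sec = 153600 * 4761 = 731289600
Total bits/sec = 731289600 * 8 = 5850316800
Mbps = 5850316800 / 1e6 = 5850.32

5850.32 Mbps


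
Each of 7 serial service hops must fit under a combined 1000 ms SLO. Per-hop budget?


Formula: per_stage = total_budget / stages
per_stage = 1000 / 7
per_stage = 142.86 ms

142.86 ms


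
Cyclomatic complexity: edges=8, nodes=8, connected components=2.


Formula: V(G) = E - N + 2P
V(G) = 8 - 8 + 2*2
V(G) = 0 + 4
V(G) = 4

4


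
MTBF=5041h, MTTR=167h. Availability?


Availability = MTBF / (MTBF + MTTR)
Availability = 5041 / (5041 + 167)
Availability = 5041 / 5208
Availability = 96.7934%

96.7934%


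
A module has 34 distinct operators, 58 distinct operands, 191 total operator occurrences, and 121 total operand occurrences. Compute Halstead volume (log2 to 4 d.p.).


Formula: V = N * log2(η), where N = N1 + N2 and η = η1 + η2
η = 34 + 58 = 92
N = 191 + 121 = 312
log2(92) ≈ 6.5236
V = 312 * 6.5236 = 2035.36

2035.36


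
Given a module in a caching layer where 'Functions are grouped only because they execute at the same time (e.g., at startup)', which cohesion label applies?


Reasoning: Related by timing only
Type: Temporal cohesion

Temporal cohesion


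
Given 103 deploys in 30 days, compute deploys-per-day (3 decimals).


Formula: deployments per day = releases / days
= 103 / 30
= 3.433 deploys/day
(equivalently, 24.03 deploys/week)

3.433 deploys/day


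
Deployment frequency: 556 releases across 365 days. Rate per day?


Formula: deployments per day = releases / days
= 556 / 365
= 1.523 deploys/day
(equivalently, 10.66 deploys/week)

1.523 deploys/day


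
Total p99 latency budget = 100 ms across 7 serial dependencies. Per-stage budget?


Formula: per_stage = total_budget / stages
per_stage = 100 / 7
per_stage = 14.29 ms

14.29 ms


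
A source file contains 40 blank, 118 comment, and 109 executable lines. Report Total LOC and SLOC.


Total LOC = blank + comment + code
Total LOC = 40 + 118 + 109 = 267
SLOC (source only) = code = 109

Total LOC: 267, SLOC: 109


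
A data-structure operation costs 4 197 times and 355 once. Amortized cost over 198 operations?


Formula: Amortized cost = Total cost / Operations
Total cost = (197 * 4) + (1 * 355)
Total cost = 788 + 355 = 1143
Amortized = 1143 / 198 = 5.7727

5.7727


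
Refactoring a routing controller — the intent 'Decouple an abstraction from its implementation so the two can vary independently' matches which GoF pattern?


This matches the Bridge pattern

Bridge


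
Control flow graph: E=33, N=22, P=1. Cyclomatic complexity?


Formula: V(G) = E - N + 2P
V(G) = 33 - 22 + 2*1
V(G) = 11 + 2
V(G) = 13

13


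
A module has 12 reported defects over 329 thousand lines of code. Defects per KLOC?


Defect density = defects / KLOC
Defect density = 12 / 329
Defect density = 0.036 defects/KLOC

0.036 defects/KLOC


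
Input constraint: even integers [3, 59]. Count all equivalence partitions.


Constraint: even integers in [3, 59]
Class 1: x < 3 — out-of-range invalid
Class 2: x in [3,59] but odd — wrong type invalid
Class 3: x in [3,59] and even — valid
Class 4: x > 59 — out-of-range invalid
Total equivalence classes: 4

4 equivalence classes


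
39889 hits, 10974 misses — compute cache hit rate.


Formula: hit rate = hits / (hits + misses) * 100
hit rate = 39889 / (39889 + 10974) * 100
hit rate = 39889 / 50863 * 100
hit rate = 78.42%

78.42%


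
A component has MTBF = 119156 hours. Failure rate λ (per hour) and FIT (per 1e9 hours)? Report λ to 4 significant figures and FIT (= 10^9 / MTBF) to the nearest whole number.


Formula: λ = 1 / MTBF; FIT = λ × 1e9 = 1e9 / MTBF
λ = 1 / 119156 ≈ 8.392e-06 failures/hour
FIT = 1e9 / 119156 ≈ 8392 failures per 1e9 hours (nearest whole number)

λ = 8.392e-06 /h, FIT = 8392


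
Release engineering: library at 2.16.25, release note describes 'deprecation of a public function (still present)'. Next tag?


Current: 2.16.25
Change category: 'deprecation of a public function (still present)' → minor bump
SemVer rule: minor bump → increment MINOR, reset PATCH to 0 (MAJOR unchanged)
New: 2.17.0

2.17.0


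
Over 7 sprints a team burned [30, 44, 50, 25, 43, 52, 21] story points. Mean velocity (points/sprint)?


Formula: Avg velocity = Total points / Number of sprints
Points: [30, 44, 50, 25, 43, 52, 21]
Sum = 30 + 44 + 50 + 25 + 43 + 52 + 21 = 265
Avg velocity = 265 / 7 = 37.86 points/sprint

37.86 points/sprint


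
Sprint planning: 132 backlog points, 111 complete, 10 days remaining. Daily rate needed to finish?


Formula: Required rate = Remaining points / Days left
Remaining = 132 - 111 = 21 points
Required rate = 21 / 10 = 2.1 points/day

2.1 points/day


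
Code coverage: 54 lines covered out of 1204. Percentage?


Coverage = covered / total * 100
Coverage = 54 / 1204 * 100
Coverage = 4.49%

4.49%


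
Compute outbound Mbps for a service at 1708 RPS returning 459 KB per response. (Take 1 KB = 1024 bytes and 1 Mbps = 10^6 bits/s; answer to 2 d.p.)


Formula: Mbps = payload_bytes * RPS * 8 / 1e6
Payload per request = 459 KB = 459 * 1024 = 470016 bytes
Total bytes/sec = 470016 * 1708 = 802787328
Total bits/sec = 802787328 * 8 = 6422298624
Mbps = 6422298624 / 1e6 = 6422.3

6422.3 Mbps


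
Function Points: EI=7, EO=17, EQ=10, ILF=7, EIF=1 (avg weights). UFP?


UFP = EI*4 + EO*5 + EQ*4 + ILF*10 + EIF*7
UFP = 7*4 + 17*5 + 10*4 + 7*10 + 1*7
UFP = 28 + 85 + 40 + 70 + 7
UFP = 230

230


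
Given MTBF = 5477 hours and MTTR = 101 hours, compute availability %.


Availability = MTBF / (MTBF + MTTR)
Availability = 5477 / (5477 + 101)
Availability = 5477 / 5578
Availability = 98.1893%

98.1893%


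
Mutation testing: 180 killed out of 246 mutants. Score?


Mutation score = killed / total * 100
Mutation score = 180 / 246 * 100
Mutation score = 73.17%

73.17%


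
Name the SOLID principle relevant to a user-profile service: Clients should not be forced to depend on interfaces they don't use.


This describes the Interface Segregation Principle (ISP)

Interface Segregation Principle (ISP)


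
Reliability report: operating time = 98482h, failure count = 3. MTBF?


Formula: MTBF = Total operating time / Number of failures
MTBF = 98482 / 3
MTBF = 32827.33 hours

32827.33 hours


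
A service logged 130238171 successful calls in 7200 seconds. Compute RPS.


Formula: throughput = requests / seconds
throughput = 130238171 / 7200
throughput = 18088.63 requests/second

18088.63 requests/second


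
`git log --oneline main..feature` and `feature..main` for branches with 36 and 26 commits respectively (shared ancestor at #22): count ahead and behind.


Common ancestor: commit #22
feature commits after divergence: 36 - 22 = 14
main commits after divergence: 26 - 22 = 4
feature is 14 commits ahead of main
main is 4 commits ahead of feature

feature ahead: 14, main ahead: 4


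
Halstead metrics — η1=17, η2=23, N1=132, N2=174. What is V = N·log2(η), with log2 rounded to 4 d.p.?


Formula: V = N * log2(η), where N = N1 + N2 and η = η1 + η2
η = 17 + 23 = 40
N = 132 + 174 = 306
log2(40) ≈ 5.3219
V = 306 * 5.3219 = 1628.50

1628.50


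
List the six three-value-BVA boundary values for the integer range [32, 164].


Range: [32, 164]
Boundaries: just below min, min, min+1, max-1, max, just above max
Values: [31, 32, 33, 163, 164, 165]

[31, 32, 33, 163, 164, 165]


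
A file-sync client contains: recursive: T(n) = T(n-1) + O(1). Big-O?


Reasoning: linear recursion with constant work per frame
Complexity: O(n)

O(n)


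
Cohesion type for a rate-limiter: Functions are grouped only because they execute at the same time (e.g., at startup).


Reasoning: Related by timing only
Type: Temporal cohesion

Temporal cohesion


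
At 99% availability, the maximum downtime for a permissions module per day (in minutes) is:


Formula: allowed downtime = period * (100 - SLA) / 100
Period (day) = 1440 minutes
Unavailability fraction = (100 - 99.0) / 100
Allowed downtime = 1440 * (100 - 99.0) / 100
Allowed downtime = 14.4 minutes

14.4 minutes


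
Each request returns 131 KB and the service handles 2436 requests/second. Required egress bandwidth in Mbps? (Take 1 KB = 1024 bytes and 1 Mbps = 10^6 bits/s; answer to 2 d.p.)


Formula: Mbps = payload_bytes * RPS * 8 / 1e6
Payload per request = 131 KB = 131 * 1024 = 134144 bytes
Total bytes/sec = 134144 * 2436 = 326774784
Total bits/sec = 326774784 * 8 = 2614198272
Mbps = 2614198272 / 1e6 = 2614.2

2614.2 Mbps


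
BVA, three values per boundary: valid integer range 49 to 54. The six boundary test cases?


Range: [49, 54]
Boundaries: just below min, min, min+1, max-1, max, just above max
Values: [48, 49, 50, 53, 54, 55]

[48, 49, 50, 53, 54, 55]


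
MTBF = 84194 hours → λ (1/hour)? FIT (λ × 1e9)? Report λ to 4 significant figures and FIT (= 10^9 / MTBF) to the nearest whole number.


Formula: λ = 1 / MTBF; FIT = λ × 1e9 = 1e9 / MTBF
λ = 1 / 84194 ≈ 1.188e-05 failures/hour
FIT = 1e9 / 84194 ≈ 11877 failures per 1e9 hours (nearest whole number)

λ = 1.188e-05 /h, FIT = 11877


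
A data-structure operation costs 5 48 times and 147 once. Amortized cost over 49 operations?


Formula: Amortized cost = Total cost / Operations
Total cost = (48 * 5) + (1 * 147)
Total cost = 240 + 147 = 387
Amortized = 387 / 49 = 7.898

7.898


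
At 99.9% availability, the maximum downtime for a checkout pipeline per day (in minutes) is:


Formula: allowed downtime = period * (100 - SLA) / 100
Period (day) = 1440 minutes
Unavailability fraction = (100 - 99.9) / 100
Allowed downtime = 1440 * (100 - 99.9) / 100
Allowed downtime = 1.44 minutes

1.44 minutes


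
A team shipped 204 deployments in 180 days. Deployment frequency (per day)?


Formula: deployments per day = releases / days
= 204 / 180
= 1.133 deploys/day
(equivalently, 7.93 deploys/week)

1.133 deploys/day


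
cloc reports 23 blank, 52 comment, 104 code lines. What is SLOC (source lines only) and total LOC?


Total LOC = blank + comment + code
Total LOC = 23 + 52 + 104 = 179
SLOC (source only) = code = 104

Total LOC: 179, SLOC: 104


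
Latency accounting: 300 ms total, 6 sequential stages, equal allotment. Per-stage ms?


Formula: per_stage = total_budget / stages
per_stage = 300 / 6
per_stage = 50.0 ms

50.0 ms


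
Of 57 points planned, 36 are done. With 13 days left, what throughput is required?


Formula: Required rate = Remaining points / Days left
Remaining = 57 - 36 = 21 points
Required rate = 21 / 13 = 1.62 points/day

1.62 points/day


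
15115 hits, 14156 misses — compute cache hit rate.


Formula: hit rate = hits / (hits + misses) * 100
hit rate = 15115 / (15115 + 14156) * 100
hit rate = 15115 / 29271 * 100
hit rate = 51.64%

51.64%


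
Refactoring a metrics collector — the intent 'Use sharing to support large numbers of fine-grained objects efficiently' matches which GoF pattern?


This matches the Flyweight pattern

Flyweight


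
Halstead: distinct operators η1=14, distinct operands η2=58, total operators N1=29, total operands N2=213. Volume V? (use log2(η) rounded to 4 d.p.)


Formula: V = N * log2(η), where N = N1 + N2 and η = η1 + η2
η = 14 + 58 = 72
N = 29 + 213 = 242
log2(72) ≈ 6.1699
V = 242 * 6.1699 = 1493.12

1493.12


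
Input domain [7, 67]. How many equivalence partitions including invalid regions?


Valid range: [7, 67]
Class 1: x < 7 — invalid
Class 2: 7 ≤ x ≤ 67 — valid
Class 3: x > 67 — invalid
Total equivalence classes: 3

3 equivalence classes


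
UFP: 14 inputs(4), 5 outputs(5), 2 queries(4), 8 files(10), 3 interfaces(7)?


UFP = EI*4 + EO*5 + EQ*4 + ILF*10 + EIF*7
UFP = 14*4 + 5*5 + 2*4 + 8*10 + 3*7
UFP = 56 + 25 + 8 + 80 + 21
UFP = 190

190


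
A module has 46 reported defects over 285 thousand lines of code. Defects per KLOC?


Defect density = defects / KLOC
Defect density = 46 / 285
Defect density = 0.161 defects/KLOC

0.161 defects/KLOC


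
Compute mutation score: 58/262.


Mutation score = killed / total * 100
Mutation score = 58 / 262 * 100
Mutation score = 22.14%

22.14%


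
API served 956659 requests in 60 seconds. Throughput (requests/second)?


Formula: throughput = requests / seconds
throughput = 956659 / 60
throughput = 15944.32 requests/second

15944.32 requests/second


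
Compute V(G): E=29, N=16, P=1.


Formula: V(G) = E - N + 2P
V(G) = 29 - 16 + 2*1
V(G) = 13 + 2
V(G) = 15

15


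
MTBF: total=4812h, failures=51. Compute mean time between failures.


Formula: MTBF = Total operating time / Number of failures
MTBF = 4812 / 51
MTBF = 94.35 hours

94.35 hours


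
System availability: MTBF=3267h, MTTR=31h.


Availability = MTBF / (MTBF + MTTR)
Availability = 3267 / (3267 + 31)
Availability = 3267 / 3298
Availability = 99.06%

99.06%


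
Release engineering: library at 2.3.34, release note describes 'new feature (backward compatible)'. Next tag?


Current: 2.3.34
Change category: 'new feature (backward compatible)' → minor bump
SemVer rule: minor bump → increment MINOR, reset PATCH to 0 (MAJOR unchanged)
New: 2.4.0

2.4.0


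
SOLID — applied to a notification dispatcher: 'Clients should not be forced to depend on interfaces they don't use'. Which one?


This describes the Interface Segregation Principle (ISP)

Interface Segregation Principle (ISP)


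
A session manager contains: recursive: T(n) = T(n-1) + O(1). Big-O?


Reasoning: linear recursion with constant work per frame
Complexity: O(n)

O(n)


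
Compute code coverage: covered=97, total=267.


Coverage = covered / total * 100
Coverage = 97 / 267 * 100
Coverage = 36.33%

36.33%


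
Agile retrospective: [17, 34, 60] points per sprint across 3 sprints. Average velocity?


Formula: Avg velocity = Total points / Number of sprints
Points: [17, 34, 60]
Sum = 17 + 34 + 60 = 111
Avg velocity = 111 / 3 = 37.0 points/sprint

37.0 points/sprint


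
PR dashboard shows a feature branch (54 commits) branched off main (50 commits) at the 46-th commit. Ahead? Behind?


Common ancestor: commit #46
feature commits after divergence: 54 - 46 = 8
main commits after divergence: 50 - 46 = 4
feature is 8 commits ahead of main
main is 4 commits ahead of feature

feature ahead: 8, main ahead: 4


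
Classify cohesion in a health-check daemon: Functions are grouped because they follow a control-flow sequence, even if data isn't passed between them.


Reasoning: Grouped by order of execution within a routine, not by data flow
Type: Procedural cohesion

Procedural cohesion


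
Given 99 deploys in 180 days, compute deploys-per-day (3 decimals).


Formula: deployments per day = releases / days
= 99 / 180
= 0.55 deploys/day
(equivalently, 3.85 deploys/week)

0.55 deploys/day


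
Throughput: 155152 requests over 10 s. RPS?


Formula: throughput = requests / seconds
throughput = 155152 / 10
throughput = 15515.2 requests/second

15515.2 requests/second


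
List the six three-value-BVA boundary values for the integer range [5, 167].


Range: [5, 167]
Boundaries: just below min, min, min+1, max-1, max, just above max
Values: [4, 5, 6, 166, 167, 168]

[4, 5, 6, 166, 167, 168]


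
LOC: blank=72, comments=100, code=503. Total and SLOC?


Total LOC = blank + comment + code
Total LOC = 72 + 100 + 503 = 675
SLOC (source only) = code = 503

Total LOC: 675, SLOC: 503


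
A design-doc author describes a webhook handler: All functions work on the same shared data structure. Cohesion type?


Reasoning: Functions share data
Type: Communicational cohesion

Communicational cohesion


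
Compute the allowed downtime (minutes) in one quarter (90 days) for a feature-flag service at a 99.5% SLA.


Formula: allowed downtime = period * (100 - SLA) / 100
Period (quarter (90 days)) = 129600 minutes
Unavailability fraction = (100 - 99.5) / 100
Allowed downtime = 129600 * (100 - 99.5) / 100
Allowed downtime = 648.0 minutes

648.0 minutes


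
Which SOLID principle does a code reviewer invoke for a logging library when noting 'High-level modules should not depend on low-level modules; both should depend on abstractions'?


This describes the Dependency Inversion Principle (DIP)

Dependency Inversion Principle (DIP)


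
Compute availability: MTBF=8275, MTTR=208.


Availability = MTBF / (MTBF + MTTR)
Availability = 8275 / (8275 + 208)
Availability = 8275 / 8483
Availability = 97.548%

97.548%


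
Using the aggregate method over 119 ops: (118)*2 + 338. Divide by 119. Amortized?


Formula: Amortized cost = Total cost / Operations
Total cost = (118 * 2) + (1 * 338)
Total cost = 236 + 338 = 574
Amortized = 574 / 119 = 4.8235

4.8235


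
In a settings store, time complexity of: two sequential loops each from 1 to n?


Reasoning: sequential dominates: O(n) + O(n) = O(n)
Complexity: O(n)

O(n)


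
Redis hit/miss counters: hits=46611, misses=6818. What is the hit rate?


Formula: hit rate = hits / (hits + misses) * 100
hit rate = 46611 / (46611 + 6818) * 100
hit rate = 46611 / 53429 * 100
hit rate = 87.24%

87.24%


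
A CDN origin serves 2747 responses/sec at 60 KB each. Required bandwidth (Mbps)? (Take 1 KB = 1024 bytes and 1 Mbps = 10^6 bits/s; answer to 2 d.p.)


Formula: Mbps = payload_bytes * RPS * 8 / 1e6
Payload per request = 60 KB = 60 * 1024 = 61440 bytes
Total bytes/sec = 61440 * 2747 = 168775680
Total bits/sec = 168775680 * 8 = 1350205440
Mbps = 1350205440 / 1e6 = 1350.21

1350.21 Mbps


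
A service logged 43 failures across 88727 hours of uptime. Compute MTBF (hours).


Formula: MTBF = Total operating time / Number of failures
MTBF = 88727 / 43
MTBF = 2063.42 hours

2063.42 hours


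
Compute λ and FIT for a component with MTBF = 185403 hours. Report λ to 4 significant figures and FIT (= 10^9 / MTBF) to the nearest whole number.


Formula: λ = 1 / MTBF; FIT = λ × 1e9 = 1e9 / MTBF
λ = 1 / 185403 ≈ 5.394e-06 failures/hour
FIT = 1e9 / 185403 ≈ 5394 failures per 1e9 hours (nearest whole number)

λ = 5.394e-06 /h, FIT = 5394


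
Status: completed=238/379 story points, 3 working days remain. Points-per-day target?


Formula: Required rate = Remaining points / Days left
Remaining = 379 - 238 = 141 points
Required rate = 141 / 3 = 47.0 points/day

47.0 points/day


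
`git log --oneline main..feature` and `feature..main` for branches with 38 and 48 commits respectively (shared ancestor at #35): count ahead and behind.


Common ancestor: commit #35
feature commits after divergence: 38 - 35 = 3
main commits after divergence: 48 - 35 = 13
feature is 3 commits ahead of main
main is 13 commits ahead of feature

feature ahead: 3, main ahead: 13


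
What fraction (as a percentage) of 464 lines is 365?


Coverage = covered / total * 100
Coverage = 365 / 464 * 100
Coverage = 78.66%

78.66%


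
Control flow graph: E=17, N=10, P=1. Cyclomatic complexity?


Formula: V(G) = E - N + 2P
V(G) = 17 - 10 + 2*1
V(G) = 7 + 2
V(G) = 9

9


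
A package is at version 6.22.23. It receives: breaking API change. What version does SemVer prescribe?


Current: 6.22.23
Change category: 'breaking API change' → major bump
SemVer rule: major bump → increment MAJOR, reset MINOR and PATCH to 0
New: 7.0.0

7.0.0


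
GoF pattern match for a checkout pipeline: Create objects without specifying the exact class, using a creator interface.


This matches the Factory Method pattern

Factory Method


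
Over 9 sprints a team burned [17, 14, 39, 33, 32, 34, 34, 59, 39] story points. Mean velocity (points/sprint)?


Formula: Avg velocity = Total points / Number of sprints
Points: [17, 14, 39, 33, 32, 34, 34, 59, 39]
Sum = 17 + 14 + 39 + 33 + 32 + 34 + 34 + 59 + 39 = 301
Avg velocity = 301 / 9 = 33.44 points/sprint

33.44 points/sprint


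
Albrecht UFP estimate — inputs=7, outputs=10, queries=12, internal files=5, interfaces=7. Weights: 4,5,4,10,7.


UFP = EI*4 + EO*5 + EQ*4 + ILF*10 + EIF*7
UFP = 7*4 + 10*5 + 12*4 + 5*10 + 7*7
UFP = 28 + 50 + 48 + 50 + 49
UFP = 225

225
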